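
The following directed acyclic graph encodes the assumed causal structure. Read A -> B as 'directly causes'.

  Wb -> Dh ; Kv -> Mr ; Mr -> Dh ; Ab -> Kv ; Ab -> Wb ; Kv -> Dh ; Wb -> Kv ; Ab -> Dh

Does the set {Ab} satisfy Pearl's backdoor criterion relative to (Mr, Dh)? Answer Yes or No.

No

Backdoor paths from Mr to Dh (paths whose first edge points into Mr):
  P1: Mr <- Kv <- Ab -> Wb -> Dh
  P2: Mr <- Kv <- Ab -> Dh
  P3: Mr <- Kv <- Wb <- Ab -> Dh
  P4: Mr <- Kv <- Wb -> Dh
  P5: Mr <- Kv -> Dh
Condition 1 (no descendant of Mr in the set): holds — descendants of Mr are {Dh}; none are in {Ab}.
Condition 2 (every backdoor path blocked by {Ab}):
  P1: blocked at fork node Ab ∈ conditioning set.
  P2: blocked at fork node Ab ∈ conditioning set.
  P3: blocked at fork node Ab ∈ conditioning set.
  P4: open — no interior node is in the conditioning set.
  P5: open — no interior node is in the conditioning set.
{Ab} does not satisfy the backdoor criterion.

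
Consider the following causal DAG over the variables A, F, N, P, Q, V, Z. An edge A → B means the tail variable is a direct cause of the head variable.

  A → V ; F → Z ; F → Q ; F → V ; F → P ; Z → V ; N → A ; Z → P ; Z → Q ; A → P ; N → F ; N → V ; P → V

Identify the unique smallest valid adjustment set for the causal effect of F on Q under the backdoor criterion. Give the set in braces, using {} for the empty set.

{}

Variables eligible for adjustment (non-descendants of F, excluding F and Q): {A, N}.
Backdoor paths from F to Q:
  P1: F <- N -> A -> P <- Z -> Q
  P2: F <- N -> A -> P -> V <- Z -> Q
  P3: F <- N -> A -> V <- Z -> Q
  P4: F <- N -> A -> V <- P <- Z -> Q
  P5: F <- N -> V <- A -> P <- Z -> Q
  P6: F <- N -> V <- Z -> Q
  P7: F <- N -> V <- P <- Z -> Q
Each backdoor path contains an unconditioned collider, so every path is already blocked with the empty conditioning set:
  P1: blocked at collider P (neither it nor any descendant is in the conditioning set).
  P2: blocked at collider V (neither it nor any descendant is in the conditioning set).
  P3: blocked at collider V (neither it nor any descendant is in the conditioning set).
  P4: blocked at collider V (neither it nor any descendant is in the conditioning set).
  P5: blocked at collider V (neither it nor any descendant is in the conditioning set).
  P6: blocked at collider V (neither it nor any descendant is in the conditioning set).
  P7: blocked at collider V (neither it nor any descendant is in the conditioning set).
The empty set is therefore the unique smallest valid set.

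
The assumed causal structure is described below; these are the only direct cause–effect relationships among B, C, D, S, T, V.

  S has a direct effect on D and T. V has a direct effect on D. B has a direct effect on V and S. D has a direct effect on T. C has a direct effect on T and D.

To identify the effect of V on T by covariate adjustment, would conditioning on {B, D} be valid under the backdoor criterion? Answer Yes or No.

No

Backdoor paths from V to T (paths whose first edge points into V):
  P1: V <- B -> S -> D <- C -> T
  P2: V <- B -> S -> D -> T
  P3: V <- B -> S -> T
Condition 1 (no descendant of V in the set): FAILS — D is a descendant of V.
Condition 2 (every backdoor path blocked by {B, D}):
  P1: blocked at fork node B ∈ conditioning set.
  P2: blocked at fork node B ∈ conditioning set.
  P3: blocked at fork node B ∈ conditioning set.
{B, D} does not satisfy the backdoor criterion.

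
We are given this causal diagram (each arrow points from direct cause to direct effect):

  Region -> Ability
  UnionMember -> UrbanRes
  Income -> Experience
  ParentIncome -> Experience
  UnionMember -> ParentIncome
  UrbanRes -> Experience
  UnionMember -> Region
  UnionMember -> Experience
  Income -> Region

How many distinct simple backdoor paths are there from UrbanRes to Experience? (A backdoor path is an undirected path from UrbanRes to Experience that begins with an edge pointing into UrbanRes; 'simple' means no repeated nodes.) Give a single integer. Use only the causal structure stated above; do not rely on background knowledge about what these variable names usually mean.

3

A backdoor path from UrbanRes to Experience is any simple undirected path whose first edge points into UrbanRes (i.e. leaves UrbanRes via a parent).
Parents of UrbanRes: {UnionMember}.
Enumerating:
  P1: UrbanRes <- UnionMember -> Region <- Income -> Experience
  P2: UrbanRes <- UnionMember -> ParentIncome -> Experience
  P3: UrbanRes <- UnionMember -> Experience
That exhausts the simple backdoor paths. Count: 3.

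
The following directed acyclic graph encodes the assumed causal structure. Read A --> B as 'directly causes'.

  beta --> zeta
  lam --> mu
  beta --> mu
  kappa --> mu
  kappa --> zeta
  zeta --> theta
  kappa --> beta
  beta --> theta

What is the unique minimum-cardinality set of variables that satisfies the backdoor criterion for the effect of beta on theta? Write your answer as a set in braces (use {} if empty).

Variables eligible for adjustment (non-descendants of beta, excluding beta and theta): {kappa, lam}.
Backdoor paths from beta to theta:
  P1: beta <- kappa -> zeta -> theta
The empty set is not sufficient: P1 (beta <- kappa -> zeta -> theta) has no collider blocking it and no conditioned non-collider, so it is open.
Try {kappa}:
  P1: blocked at fork node kappa ∈ conditioning set.
{kappa} contains no descendant of beta and blocks every backdoor path.
No other singleton works — e.g. {lam} leaves P1 open — so {kappa} is the unique smallest valid adjustment set.

{kappa}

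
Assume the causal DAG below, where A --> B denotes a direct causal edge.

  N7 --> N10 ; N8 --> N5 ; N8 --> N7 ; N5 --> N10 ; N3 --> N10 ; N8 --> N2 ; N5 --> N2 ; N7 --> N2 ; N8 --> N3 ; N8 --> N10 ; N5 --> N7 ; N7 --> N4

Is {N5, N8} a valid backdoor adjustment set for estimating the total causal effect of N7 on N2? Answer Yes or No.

Yes

Backdoor paths from N7 to N2 (paths whose first edge points into N7):
  P1: N7 <- N8 -> N5 -> N2
  P2: N7 <- N8 -> N3 -> N10 <- N5 -> N2
  P3: N7 <- N8 -> N10 <- N5 -> N2
  P4: N7 <- N8 -> N2
  P5: N7 <- N5 <- N8 -> N2
  P6: N7 <- N5 -> N10 <- N8 -> N2
  P7: N7 <- N5 -> N10 <- N3 <- N8 -> N2
  P8: N7 <- N5 -> N2
Condition 1 (no descendant of N7 in the set): holds — descendants of N7 are {N10, N2, N4}; none are in {N5, N8}.
Condition 2 (every backdoor path blocked by {N5, N8}):
  P1: blocked at fork node N8 ∈ conditioning set.
  P2: blocked at fork node N8 ∈ conditioning set.
  P3: blocked at fork node N8 ∈ conditioning set.
  P4: blocked at fork node N8 ∈ conditioning set.
  P5: blocked at chain node N5 ∈ conditioning set.
  P6: blocked at fork node N5 ∈ conditioning set.
  P7: blocked at fork node N5 ∈ conditioning set.
  P8: blocked at fork node N5 ∈ conditioning set.
{N5, N8} satisfies the backdoor criterion.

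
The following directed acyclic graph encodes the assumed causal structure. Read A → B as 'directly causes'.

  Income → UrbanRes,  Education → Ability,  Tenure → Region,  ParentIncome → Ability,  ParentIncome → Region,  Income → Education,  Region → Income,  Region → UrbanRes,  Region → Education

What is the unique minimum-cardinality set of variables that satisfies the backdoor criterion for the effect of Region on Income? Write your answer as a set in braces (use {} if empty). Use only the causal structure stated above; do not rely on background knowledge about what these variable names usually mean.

{}

Variables eligible for adjustment (non-descendants of Region, excluding Region and Income): {ParentIncome, Tenure}.
Backdoor paths from Region to Income:
  P1: Region <- ParentIncome -> Ability <- Education <- Income
Each backdoor path contains an unconditioned collider, so every path is already blocked with the empty conditioning set:
  P1: blocked at collider Ability (neither it nor any descendant is in the conditioning set).
The empty set is therefore the unique smallest valid set.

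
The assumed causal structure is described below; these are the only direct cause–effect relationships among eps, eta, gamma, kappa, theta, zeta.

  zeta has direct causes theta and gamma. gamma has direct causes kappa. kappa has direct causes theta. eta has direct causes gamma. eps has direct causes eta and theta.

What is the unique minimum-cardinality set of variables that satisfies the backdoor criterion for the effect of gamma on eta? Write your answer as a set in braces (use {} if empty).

{}

Variables eligible for adjustment (non-descendants of gamma, excluding gamma and eta): {kappa, theta}.
Backdoor paths from gamma to eta:
  P1: gamma <- kappa <- theta -> eps <- eta
Each backdoor path contains an unconditioned collider, so every path is already blocked with the empty conditioning set:
  P1: blocked at collider eps (neither it nor any descendant is in the conditioning set).
The empty set is therefore the unique smallest valid set.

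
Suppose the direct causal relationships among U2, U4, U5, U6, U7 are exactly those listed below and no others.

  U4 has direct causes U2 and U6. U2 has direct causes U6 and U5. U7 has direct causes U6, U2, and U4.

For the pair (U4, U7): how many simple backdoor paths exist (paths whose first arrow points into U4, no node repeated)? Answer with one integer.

4

A backdoor path from U4 to U7 is any simple undirected path whose first edge points into U4 (i.e. leaves U4 via a parent).
Parents of U4: {U2, U6}.
Enumerating:
  P1: U4 <- U6 -> U2 -> U7
  P2: U4 <- U6 -> U7
  P3: U4 <- U2 <- U6 -> U7
  P4: U4 <- U2 -> U7
That exhausts the simple backdoor paths. Count: 4.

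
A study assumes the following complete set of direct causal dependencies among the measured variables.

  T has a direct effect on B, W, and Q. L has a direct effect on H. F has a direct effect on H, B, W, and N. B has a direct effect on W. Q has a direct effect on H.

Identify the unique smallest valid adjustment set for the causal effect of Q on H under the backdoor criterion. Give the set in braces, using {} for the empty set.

Variables eligible for adjustment (non-descendants of Q, excluding Q and H): {B, F, L, N, T, W}.
Backdoor paths from Q to H:
  P1: Q <- T -> B <- F -> H
  P2: Q <- T -> B -> W <- F -> H
  P3: Q <- T -> W <- F -> H
  P4: Q <- T -> W <- B <- F -> H
Each backdoor path contains an unconditioned collider, so every path is already blocked with the empty conditioning set:
  P1: blocked at collider B (neither it nor any descendant is in the conditioning set).
  P2: blocked at collider W (neither it nor any descendant is in the conditioning set).
  P3: blocked at collider W (neither it nor any descendant is in the conditioning set).
  P4: blocked at collider W (neither it nor any descendant is in the conditioning set).
The empty set is therefore the unique smallest valid set.

{}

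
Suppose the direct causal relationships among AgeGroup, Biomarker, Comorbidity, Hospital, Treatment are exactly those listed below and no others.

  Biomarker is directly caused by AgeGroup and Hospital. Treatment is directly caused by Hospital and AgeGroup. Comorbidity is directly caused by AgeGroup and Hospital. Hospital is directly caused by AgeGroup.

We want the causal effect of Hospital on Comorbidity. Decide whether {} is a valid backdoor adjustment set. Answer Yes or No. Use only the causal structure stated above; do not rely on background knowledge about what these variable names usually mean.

Backdoor paths from Hospital to Comorbidity (paths whose first edge points into Hospital):
  P1: Hospital <- AgeGroup -> Comorbidity
Condition 1 (no descendant of Hospital in the set): holds — descendants of Hospital are {Biomarker, Comorbidity, Treatment}; none are in {}.
Condition 2 (every backdoor path blocked by {}):
  P1: open — no interior node is in the conditioning set.
{} does not satisfy the backdoor criterion.

No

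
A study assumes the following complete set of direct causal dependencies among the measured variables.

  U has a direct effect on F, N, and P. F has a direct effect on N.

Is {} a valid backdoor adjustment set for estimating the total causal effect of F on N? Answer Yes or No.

Backdoor paths from F to N (paths whose first edge points into F):
  P1: F <- U -> N
Condition 1 (no descendant of F in the set): holds — descendants of F are {N}; none are in {}.
Condition 2 (every backdoor path blocked by {}):
  P1: open — no interior node is in the conditioning set.
{} does not satisfy the backdoor criterion.

No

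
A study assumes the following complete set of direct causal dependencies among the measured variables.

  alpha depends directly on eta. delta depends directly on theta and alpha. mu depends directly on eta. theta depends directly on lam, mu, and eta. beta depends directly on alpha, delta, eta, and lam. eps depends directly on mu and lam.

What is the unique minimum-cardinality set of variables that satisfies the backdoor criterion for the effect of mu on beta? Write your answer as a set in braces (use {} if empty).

{eta}

Variables eligible for adjustment (non-descendants of mu, excluding mu and beta): {alpha, eta, lam}.
Backdoor paths from mu to beta:
  P1: mu <- eta -> theta <- lam -> beta
  P2: mu <- eta -> theta -> delta <- alpha -> beta
  P3: mu <- eta -> theta -> delta -> beta
  P4: mu <- eta -> alpha -> delta <- theta <- lam -> beta
  P5: mu <- eta -> alpha -> delta -> beta
  P6: mu <- eta -> alpha -> beta
  P7: mu <- eta -> beta
The empty set is not sufficient: P3 (mu <- eta -> theta -> delta -> beta) has no collider blocking it and no conditioned non-collider, so it is open.
Try {eta}:
  P1: blocked at fork node eta ∈ conditioning set.
  P2: blocked at fork node eta ∈ conditioning set.
  P3: blocked at fork node eta ∈ conditioning set.
  P4: blocked at fork node eta ∈ conditioning set.
  P5: blocked at fork node eta ∈ conditioning set.
  P6: blocked at fork node eta ∈ conditioning set.
  P7: blocked at fork node eta ∈ conditioning set.
{eta} contains no descendant of mu and blocks every backdoor path.
No other singleton works — e.g. {lam} leaves P3 open — so {eta} is the unique smallest valid adjustment set.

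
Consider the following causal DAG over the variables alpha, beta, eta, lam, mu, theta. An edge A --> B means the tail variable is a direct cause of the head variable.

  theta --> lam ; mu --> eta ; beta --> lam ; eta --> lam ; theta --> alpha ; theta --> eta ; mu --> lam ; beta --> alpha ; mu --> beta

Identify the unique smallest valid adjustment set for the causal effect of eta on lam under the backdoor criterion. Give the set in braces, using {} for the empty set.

{mu, theta}

Variables eligible for adjustment (non-descendants of eta, excluding eta and lam): {alpha, beta, mu, theta}.
Backdoor paths from eta to lam:
  P1: eta <- mu -> beta -> alpha <- theta -> lam
  P2: eta <- mu -> beta -> lam
  P3: eta <- mu -> lam
  P4: eta <- theta -> alpha <- beta <- mu -> lam
  P5: eta <- theta -> alpha <- beta -> lam
  P6: eta <- theta -> lam
The empty set is not sufficient: P2 (eta <- mu -> beta -> lam) has no collider blocking it and no conditioned non-collider, so it is open.
Try {mu, theta}:
  P1: blocked at fork node mu ∈ conditioning set.
  P2: blocked at fork node mu ∈ conditioning set.
  P3: blocked at fork node mu ∈ conditioning set.
  P4: blocked at fork node theta ∈ conditioning set.
  P5: blocked at fork node theta ∈ conditioning set.
  P6: blocked at fork node theta ∈ conditioning set.
{mu, theta} contains no descendant of eta and blocks every backdoor path.
Every element of {mu, theta} is needed (dropping mu leaves P2 open; dropping theta leaves P6 open), so no proper subset is valid.
Among all size-2 subsets of the eligible variables, only {mu, theta} blocks every backdoor path, so it is the unique smallest valid adjustment set.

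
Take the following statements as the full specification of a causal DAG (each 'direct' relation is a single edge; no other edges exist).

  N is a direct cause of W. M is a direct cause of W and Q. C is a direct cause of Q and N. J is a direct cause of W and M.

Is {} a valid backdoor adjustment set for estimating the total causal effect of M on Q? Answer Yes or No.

Backdoor paths from M to Q (paths whose first edge points into M):
  P1: M <- J -> W <- N <- C -> Q
Condition 1 (no descendant of M in the set): holds — descendants of M are {Q, W}; none are in {}.
Condition 2 (every backdoor path blocked by {}):
  P1: blocked at collider W (neither it nor any descendant is in the conditioning set).
{} satisfies the backdoor criterion.

Yes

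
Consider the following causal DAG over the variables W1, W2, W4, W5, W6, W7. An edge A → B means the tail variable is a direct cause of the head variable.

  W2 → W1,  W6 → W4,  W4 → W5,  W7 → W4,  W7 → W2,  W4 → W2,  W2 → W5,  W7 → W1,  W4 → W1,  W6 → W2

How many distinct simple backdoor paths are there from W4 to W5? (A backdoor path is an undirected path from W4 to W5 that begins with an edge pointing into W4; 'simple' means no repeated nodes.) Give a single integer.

3

A backdoor path from W4 to W5 is any simple undirected path whose first edge points into W4 (i.e. leaves W4 via a parent).
Parents of W4: {W6, W7}.
Enumerating:
  P1: W4 <- W6 -> W2 -> W5
  P2: W4 <- W7 -> W2 -> W5
  P3: W4 <- W7 -> W1 <- W2 -> W5
That exhausts the simple backdoor paths. Count: 3.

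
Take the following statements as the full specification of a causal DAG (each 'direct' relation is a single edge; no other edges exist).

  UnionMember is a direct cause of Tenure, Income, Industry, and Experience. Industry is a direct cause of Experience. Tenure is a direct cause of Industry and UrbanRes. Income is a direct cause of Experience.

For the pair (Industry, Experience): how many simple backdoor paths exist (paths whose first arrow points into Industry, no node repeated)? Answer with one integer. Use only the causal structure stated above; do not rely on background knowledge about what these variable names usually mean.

A backdoor path from Industry to Experience is any simple undirected path whose first edge points into Industry (i.e. leaves Industry via a parent).
Parents of Industry: {Tenure, UnionMember}.
Enumerating:
  P1: Industry <- UnionMember -> Income -> Experience
  P2: Industry <- UnionMember -> Experience
  P3: Industry <- Tenure <- UnionMember -> Income -> Experience
  P4: Industry <- Tenure <- UnionMember -> Experience
That exhausts the simple backdoor paths. Count: 4.

4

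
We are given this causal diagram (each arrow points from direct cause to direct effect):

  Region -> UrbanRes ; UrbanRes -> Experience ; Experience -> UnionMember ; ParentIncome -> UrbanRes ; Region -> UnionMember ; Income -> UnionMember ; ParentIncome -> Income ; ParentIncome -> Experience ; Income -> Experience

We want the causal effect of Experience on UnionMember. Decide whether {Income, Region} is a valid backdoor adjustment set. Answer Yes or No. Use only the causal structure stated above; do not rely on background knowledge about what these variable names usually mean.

Backdoor paths from Experience to UnionMember (paths whose first edge points into Experience):
  P1: Experience <- ParentIncome -> Income -> UnionMember
  P2: Experience <- ParentIncome -> UrbanRes <- Region -> UnionMember
  P3: Experience <- Income <- ParentIncome -> UrbanRes <- Region -> UnionMember
  P4: Experience <- Income -> UnionMember
  P5: Experience <- UrbanRes <- ParentIncome -> Income -> UnionMember
  P6: Experience <- UrbanRes <- Region -> UnionMember
Condition 1 (no descendant of Experience in the set): holds — descendants of Experience are {UnionMember}; none are in {Income, Region}.
Condition 2 (every backdoor path blocked by {Income, Region}):
  P1: blocked at chain node Income ∈ conditioning set.
  P2: blocked at collider UrbanRes (neither it nor any descendant is in the conditioning set).
  P3: blocked at chain node Income ∈ conditioning set.
  P4: blocked at fork node Income ∈ conditioning set.
  P5: blocked at chain node Income ∈ conditioning set.
  P6: blocked at fork node Region ∈ conditioning set.
{Income, Region} satisfies the backdoor criterion.

Yes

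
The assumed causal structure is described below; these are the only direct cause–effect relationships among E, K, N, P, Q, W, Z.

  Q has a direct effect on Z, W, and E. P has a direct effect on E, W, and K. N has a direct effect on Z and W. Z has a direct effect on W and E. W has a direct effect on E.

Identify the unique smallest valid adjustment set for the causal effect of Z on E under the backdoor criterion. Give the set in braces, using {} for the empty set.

Variables eligible for adjustment (non-descendants of Z, excluding Z and E): {K, N, P, Q}.
Backdoor paths from Z to E:
  P1: Z <- N -> W <- Q -> E
  P2: Z <- N -> W <- P -> E
  P3: Z <- N -> W -> E
  P4: Z <- Q -> W <- P -> E
  P5: Z <- Q -> W -> E
  P6: Z <- Q -> E
The empty set is not sufficient: P3 (Z <- N -> W -> E) has no collider blocking it and no conditioned non-collider, so it is open.
Try {N, Q}:
  P1: blocked at fork node N ∈ conditioning set.
  P2: blocked at fork node N ∈ conditioning set.
  P3: blocked at fork node N ∈ conditioning set.
  P4: blocked at fork node Q ∈ conditioning set.
  P5: blocked at fork node Q ∈ conditioning set.
  P6: blocked at fork node Q ∈ conditioning set.
{N, Q} contains no descendant of Z and blocks every backdoor path.
Every element of {N, Q} is needed (dropping N leaves P3 open; dropping Q leaves P5 open), so no proper subset is valid.
Among all size-2 subsets of the eligible variables, only {N, Q} blocks every backdoor path, so it is the unique smallest valid adjustment set.

{N, Q}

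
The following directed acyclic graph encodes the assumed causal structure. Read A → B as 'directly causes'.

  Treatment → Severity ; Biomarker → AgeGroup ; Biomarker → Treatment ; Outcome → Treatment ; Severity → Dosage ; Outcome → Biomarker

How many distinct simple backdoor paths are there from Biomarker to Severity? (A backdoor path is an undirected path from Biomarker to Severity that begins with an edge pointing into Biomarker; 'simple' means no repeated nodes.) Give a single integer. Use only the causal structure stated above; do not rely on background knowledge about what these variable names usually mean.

1

A backdoor path from Biomarker to Severity is any simple undirected path whose first edge points into Biomarker (i.e. leaves Biomarker via a parent).
Parents of Biomarker: {Outcome}.
Enumerating:
  P1: Biomarker <- Outcome -> Treatment -> Severity
That exhausts the simple backdoor paths. Count: 1.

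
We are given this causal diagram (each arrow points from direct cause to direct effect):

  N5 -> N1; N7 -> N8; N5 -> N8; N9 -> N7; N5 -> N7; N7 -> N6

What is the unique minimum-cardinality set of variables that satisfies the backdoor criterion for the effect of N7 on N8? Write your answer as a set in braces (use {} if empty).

{N5}

Variables eligible for adjustment (non-descendants of N7, excluding N7 and N8): {N1, N5, N9}.
Backdoor paths from N7 to N8:
  P1: N7 <- N5 -> N8
The empty set is not sufficient: P1 (N7 <- N5 -> N8) has no collider blocking it and no conditioned non-collider, so it is open.
Try {N5}:
  P1: blocked at fork node N5 ∈ conditioning set.
{N5} contains no descendant of N7 and blocks every backdoor path.
No other singleton works — e.g. {N9} leaves P1 open — so {N5} is the unique smallest valid adjustment set.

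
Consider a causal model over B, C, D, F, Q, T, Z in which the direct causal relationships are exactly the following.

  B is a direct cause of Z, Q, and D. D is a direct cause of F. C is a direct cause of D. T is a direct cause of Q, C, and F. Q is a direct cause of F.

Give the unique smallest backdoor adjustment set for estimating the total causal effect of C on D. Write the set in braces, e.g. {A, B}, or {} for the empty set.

Variables eligible for adjustment (non-descendants of C, excluding C and D): {B, Q, T, Z}.
Backdoor paths from C to D:
  P1: C <- T -> Q <- B -> D
  P2: C <- T -> Q -> F <- D
  P3: C <- T -> F <- Q <- B -> D
  P4: C <- T -> F <- D
Each backdoor path contains an unconditioned collider, so every path is already blocked with the empty conditioning set:
  P1: blocked at collider Q (neither it nor any descendant is in the conditioning set).
  P2: blocked at collider F (neither it nor any descendant is in the conditioning set).
  P3: blocked at collider F (neither it nor any descendant is in the conditioning set).
  P4: blocked at collider F (neither it nor any descendant is in the conditioning set).
The empty set is therefore the unique smallest valid set.

{}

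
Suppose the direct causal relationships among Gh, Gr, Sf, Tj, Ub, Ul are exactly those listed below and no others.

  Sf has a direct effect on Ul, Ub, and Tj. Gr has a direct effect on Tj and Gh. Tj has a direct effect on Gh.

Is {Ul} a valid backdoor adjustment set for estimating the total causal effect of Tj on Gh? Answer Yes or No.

Backdoor paths from Tj to Gh (paths whose first edge points into Tj):
  P1: Tj <- Gr -> Gh
Condition 1 (no descendant of Tj in the set): holds — descendants of Tj are {Gh}; none are in {Ul}.
Condition 2 (every backdoor path blocked by {Ul}):
  P1: open — no interior node is in the conditioning set.
{Ul} does not satisfy the backdoor criterion.

No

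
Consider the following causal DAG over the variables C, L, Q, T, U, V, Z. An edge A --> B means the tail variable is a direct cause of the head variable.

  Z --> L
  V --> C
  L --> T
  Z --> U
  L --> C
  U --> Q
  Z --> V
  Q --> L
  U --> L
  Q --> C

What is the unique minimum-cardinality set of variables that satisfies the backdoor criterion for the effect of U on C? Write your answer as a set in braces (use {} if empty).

Variables eligible for adjustment (non-descendants of U, excluding U and C): {V, Z}.
Backdoor paths from U to C:
  P1: U <- Z -> V -> C
  P2: U <- Z -> L <- Q -> C
  P3: U <- Z -> L -> C
The empty set is not sufficient: P1 (U <- Z -> V -> C) has no collider blocking it and no conditioned non-collider, so it is open.
Try {Z}:
  P1: blocked at fork node Z ∈ conditioning set.
  P2: blocked at fork node Z ∈ conditioning set.
  P3: blocked at fork node Z ∈ conditioning set.
{Z} contains no descendant of U and blocks every backdoor path.
No other singleton works — e.g. {V} leaves P3 open — so {Z} is the unique smallest valid adjustment set.

{Z}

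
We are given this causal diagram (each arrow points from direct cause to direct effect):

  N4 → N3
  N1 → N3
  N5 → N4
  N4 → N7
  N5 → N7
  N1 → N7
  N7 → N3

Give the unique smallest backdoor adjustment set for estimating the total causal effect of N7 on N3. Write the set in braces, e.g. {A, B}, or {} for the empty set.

{N1, N4}

Variables eligible for adjustment (non-descendants of N7, excluding N7 and N3): {N1, N4, N5}.
Backdoor paths from N7 to N3:
  P1: N7 <- N5 -> N4 -> N3
  P2: N7 <- N4 -> N3
  P3: N7 <- N1 -> N3
The empty set is not sufficient: P1 (N7 <- N5 -> N4 -> N3) has no collider blocking it and no conditioned non-collider, so it is open.
Try {N1, N4}:
  P1: blocked at chain node N4 ∈ conditioning set.
  P2: blocked at fork node N4 ∈ conditioning set.
  P3: blocked at fork node N1 ∈ conditioning set.
{N1, N4} contains no descendant of N7 and blocks every backdoor path.
Every element of {N1, N4} is needed (dropping N1 leaves P3 open; dropping N4 leaves P1 open), so no proper subset is valid.
Among all size-2 subsets of the eligible variables, only {N1, N4} blocks every backdoor path, so it is the unique smallest valid adjustment set.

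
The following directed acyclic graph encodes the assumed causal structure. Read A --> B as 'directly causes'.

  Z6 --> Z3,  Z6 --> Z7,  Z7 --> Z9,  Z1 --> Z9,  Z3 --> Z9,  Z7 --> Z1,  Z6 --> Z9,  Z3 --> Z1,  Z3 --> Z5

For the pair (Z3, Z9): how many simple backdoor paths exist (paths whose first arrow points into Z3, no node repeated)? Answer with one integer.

A backdoor path from Z3 to Z9 is any simple undirected path whose first edge points into Z3 (i.e. leaves Z3 via a parent).
Parents of Z3: {Z6}.
Enumerating:
  P1: Z3 <- Z6 -> Z7 -> Z1 -> Z9
  P2: Z3 <- Z6 -> Z7 -> Z9
  P3: Z3 <- Z6 -> Z9
That exhausts the simple backdoor paths. Count: 3.

3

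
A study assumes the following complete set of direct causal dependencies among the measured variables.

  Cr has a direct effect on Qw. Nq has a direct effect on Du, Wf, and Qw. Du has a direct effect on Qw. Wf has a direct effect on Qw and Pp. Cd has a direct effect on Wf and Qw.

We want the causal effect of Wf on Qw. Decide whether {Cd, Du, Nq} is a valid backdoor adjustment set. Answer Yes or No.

Backdoor paths from Wf to Qw (paths whose first edge points into Wf):
  P1: Wf <- Nq -> Du -> Qw
  P2: Wf <- Nq -> Qw
  P3: Wf <- Cd -> Qw
Condition 1 (no descendant of Wf in the set): holds — descendants of Wf are {Pp, Qw}; none are in {Cd, Du, Nq}.
Condition 2 (every backdoor path blocked by {Cd, Du, Nq}):
  P1: blocked at fork node Nq ∈ conditioning set.
  P2: blocked at fork node Nq ∈ conditioning set.
  P3: blocked at fork node Cd ∈ conditioning set.
{Cd, Du, Nq} satisfies the backdoor criterion.

Yes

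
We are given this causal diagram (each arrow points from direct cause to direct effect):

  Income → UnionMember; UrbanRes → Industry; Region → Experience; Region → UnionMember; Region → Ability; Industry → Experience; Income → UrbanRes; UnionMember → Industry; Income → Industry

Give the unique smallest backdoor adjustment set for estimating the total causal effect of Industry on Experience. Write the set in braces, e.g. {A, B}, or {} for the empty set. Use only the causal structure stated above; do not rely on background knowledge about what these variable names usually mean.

{Region}

Variables eligible for adjustment (non-descendants of Industry, excluding Industry and Experience): {Ability, Income, Region, UnionMember, UrbanRes}.
Backdoor paths from Industry to Experience:
  P1: Industry <- Income -> UnionMember <- Region -> Experience
  P2: Industry <- UnionMember <- Region -> Experience
  P3: Industry <- UrbanRes <- Income -> UnionMember <- Region -> Experience
The empty set is not sufficient: P2 (Industry <- UnionMember <- Region -> Experience) has no collider blocking it and no conditioned non-collider, so it is open.
Try {Region}:
  P1: blocked at collider UnionMember (neither it nor any descendant is in the conditioning set).
  P2: blocked at fork node Region ∈ conditioning set.
  P3: blocked at collider UnionMember (neither it nor any descendant is in the conditioning set).
{Region} contains no descendant of Industry and blocks every backdoor path.
No other singleton works — e.g. {Income} leaves P2 open — so {Region} is the unique smallest valid adjustment set.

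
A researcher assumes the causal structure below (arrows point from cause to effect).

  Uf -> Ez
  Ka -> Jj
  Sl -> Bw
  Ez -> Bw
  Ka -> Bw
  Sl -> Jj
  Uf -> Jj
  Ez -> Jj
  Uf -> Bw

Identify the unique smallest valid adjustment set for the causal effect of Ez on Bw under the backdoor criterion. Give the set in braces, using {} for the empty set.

{Uf}

Variables eligible for adjustment (non-descendants of Ez, excluding Ez and Bw): {Ka, Sl, Uf}.
Backdoor paths from Ez to Bw:
  P1: Ez <- Uf -> Bw
  P2: Ez <- Uf -> Jj <- Sl -> Bw
  P3: Ez <- Uf -> Jj <- Ka -> Bw
The empty set is not sufficient: P1 (Ez <- Uf -> Bw) has no collider blocking it and no conditioned non-collider, so it is open.
Try {Uf}:
  P1: blocked at fork node Uf ∈ conditioning set.
  P2: blocked at fork node Uf ∈ conditioning set.
  P3: blocked at fork node Uf ∈ conditioning set.
{Uf} contains no descendant of Ez and blocks every backdoor path.
No other singleton works — e.g. {Sl} leaves P1 open — so {Uf} is the unique smallest valid adjustment set.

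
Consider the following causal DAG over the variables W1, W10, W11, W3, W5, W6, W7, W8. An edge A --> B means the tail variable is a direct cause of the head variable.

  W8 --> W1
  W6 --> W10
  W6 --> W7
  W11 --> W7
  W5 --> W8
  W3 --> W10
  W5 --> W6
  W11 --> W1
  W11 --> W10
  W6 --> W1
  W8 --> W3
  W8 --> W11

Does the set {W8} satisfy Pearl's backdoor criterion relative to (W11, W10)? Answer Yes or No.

Yes

Backdoor paths from W11 to W10 (paths whose first edge points into W11):
  P1: W11 <- W8 <- W5 -> W6 -> W10
  P2: W11 <- W8 -> W3 -> W10
  P3: W11 <- W8 -> W1 <- W6 -> W10
Condition 1 (no descendant of W11 in the set): holds — descendants of W11 are {W1, W10, W7}; none are in {W8}.
Condition 2 (every backdoor path blocked by {W8}):
  P1: blocked at chain node W8 ∈ conditioning set.
  P2: blocked at fork node W8 ∈ conditioning set.
  P3: blocked at fork node W8 ∈ conditioning set.
{W8} satisfies the backdoor criterion.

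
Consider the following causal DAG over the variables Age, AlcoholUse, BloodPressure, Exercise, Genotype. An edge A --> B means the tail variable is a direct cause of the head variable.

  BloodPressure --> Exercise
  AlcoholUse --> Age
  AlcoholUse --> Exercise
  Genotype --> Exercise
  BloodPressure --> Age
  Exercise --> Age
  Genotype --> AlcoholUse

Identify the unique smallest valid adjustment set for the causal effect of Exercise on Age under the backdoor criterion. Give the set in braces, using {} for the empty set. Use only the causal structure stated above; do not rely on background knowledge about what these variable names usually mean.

Variables eligible for adjustment (non-descendants of Exercise, excluding Exercise and Age): {AlcoholUse, BloodPressure, Genotype}.
Backdoor paths from Exercise to Age:
  P1: Exercise <- Genotype -> AlcoholUse -> Age
  P2: Exercise <- BloodPressure -> Age
  P3: Exercise <- AlcoholUse -> Age
The empty set is not sufficient: P1 (Exercise <- Genotype -> AlcoholUse -> Age) has no collider blocking it and no conditioned non-collider, so it is open.
Try {AlcoholUse, BloodPressure}:
  P1: blocked at chain node AlcoholUse ∈ conditioning set.
  P2: blocked at fork node BloodPressure ∈ conditioning set.
  P3: blocked at fork node AlcoholUse ∈ conditioning set.
{AlcoholUse, BloodPressure} contains no descendant of Exercise and blocks every backdoor path.
Every element of {AlcoholUse, BloodPressure} is needed (dropping AlcoholUse leaves P1 open; dropping BloodPressure leaves P2 open), so no proper subset is valid.
Among all size-2 subsets of the eligible variables, only {AlcoholUse, BloodPressure} blocks every backdoor path, so it is the unique smallest valid adjustment set.

{AlcoholUse, BloodPressure}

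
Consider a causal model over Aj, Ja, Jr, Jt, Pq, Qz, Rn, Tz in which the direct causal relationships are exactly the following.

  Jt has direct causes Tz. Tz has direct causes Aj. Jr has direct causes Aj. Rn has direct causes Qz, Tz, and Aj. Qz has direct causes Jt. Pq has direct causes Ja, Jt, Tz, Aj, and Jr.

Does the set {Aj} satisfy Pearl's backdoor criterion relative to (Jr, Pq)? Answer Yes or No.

Backdoor paths from Jr to Pq (paths whose first edge points into Jr):
  P1: Jr <- Aj -> Tz -> Jt -> Pq
  P2: Jr <- Aj -> Tz -> Pq
  P3: Jr <- Aj -> Tz -> Rn <- Qz <- Jt -> Pq
  P4: Jr <- Aj -> Pq
  P5: Jr <- Aj -> Rn <- Tz -> Jt -> Pq
  P6: Jr <- Aj -> Rn <- Tz -> Pq
  P7: Jr <- Aj -> Rn <- Qz <- Jt <- Tz -> Pq
  P8: Jr <- Aj -> Rn <- Qz <- Jt -> Pq
Condition 1 (no descendant of Jr in the set): holds — descendants of Jr are {Pq}; none are in {Aj}.
Condition 2 (every backdoor path blocked by {Aj}):
  P1: blocked at fork node Aj ∈ conditioning set.
  P2: blocked at fork node Aj ∈ conditioning set.
  P3: blocked at fork node Aj ∈ conditioning set.
  P4: blocked at fork node Aj ∈ conditioning set.
  P5: blocked at fork node Aj ∈ conditioning set.
  P6: blocked at fork node Aj ∈ conditioning set.
  P7: blocked at fork node Aj ∈ conditioning set.
  P8: blocked at fork node Aj ∈ conditioning set.
{Aj} satisfies the backdoor criterion.

Yes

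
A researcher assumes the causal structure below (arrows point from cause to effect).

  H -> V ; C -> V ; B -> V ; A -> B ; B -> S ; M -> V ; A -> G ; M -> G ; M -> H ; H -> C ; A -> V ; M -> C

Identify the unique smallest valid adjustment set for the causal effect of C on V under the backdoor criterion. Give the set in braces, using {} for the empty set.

Variables eligible for adjustment (non-descendants of C, excluding C and V): {A, B, G, H, M, S}.
Backdoor paths from C to V:
  P1: C <- M -> H -> V
  P2: C <- M -> G <- A -> B -> V
  P3: C <- M -> G <- A -> V
  P4: C <- M -> V
  P5: C <- H <- M -> G <- A -> B -> V
  P6: C <- H <- M -> G <- A -> V
  P7: C <- H <- M -> V
  P8: C <- H -> V
The empty set is not sufficient: P1 (C <- M -> H -> V) has no collider blocking it and no conditioned non-collider, so it is open.
Try {H, M}:
  P1: blocked at fork node M ∈ conditioning set.
  P2: blocked at fork node M ∈ conditioning set.
  P3: blocked at fork node M ∈ conditioning set.
  P4: blocked at fork node M ∈ conditioning set.
  P5: blocked at chain node H ∈ conditioning set.
  P6: blocked at chain node H ∈ conditioning set.
  P7: blocked at chain node H ∈ conditioning set.
  P8: blocked at fork node H ∈ conditioning set.
{H, M} contains no descendant of C and blocks every backdoor path.
Every element of {H, M} is needed (dropping H leaves P8 open; dropping M leaves P4 open), so no proper subset is valid.
Among all size-2 subsets of the eligible variables, only {H, M} blocks every backdoor path, so it is the unique smallest valid adjustment set.

{H, M}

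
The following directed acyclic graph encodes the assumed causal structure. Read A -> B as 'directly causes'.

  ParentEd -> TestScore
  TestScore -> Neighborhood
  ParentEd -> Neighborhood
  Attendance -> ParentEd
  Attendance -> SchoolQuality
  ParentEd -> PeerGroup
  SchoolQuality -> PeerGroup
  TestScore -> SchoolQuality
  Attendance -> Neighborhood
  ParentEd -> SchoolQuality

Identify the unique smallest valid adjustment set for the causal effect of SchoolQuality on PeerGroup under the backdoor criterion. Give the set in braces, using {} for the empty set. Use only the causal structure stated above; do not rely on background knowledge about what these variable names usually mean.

Variables eligible for adjustment (non-descendants of SchoolQuality, excluding SchoolQuality and PeerGroup): {Attendance, Neighborhood, ParentEd, TestScore}.
Backdoor paths from SchoolQuality to PeerGroup:
  P1: SchoolQuality <- Attendance -> ParentEd -> PeerGroup
  P2: SchoolQuality <- Attendance -> Neighborhood <- ParentEd -> PeerGroup
  P3: SchoolQuality <- Attendance -> Neighborhood <- TestScore <- ParentEd -> PeerGroup
  P4: SchoolQuality <- ParentEd -> PeerGroup
  P5: SchoolQuality <- TestScore <- ParentEd -> PeerGroup
  P6: SchoolQuality <- TestScore -> Neighborhood <- Attendance -> ParentEd -> PeerGroup
  P7: SchoolQuality <- TestScore -> Neighborhood <- ParentEd -> PeerGroup
The empty set is not sufficient: P1 (SchoolQuality <- Attendance -> ParentEd -> PeerGroup) has no collider blocking it and no conditioned non-collider, so it is open.
Try {ParentEd}:
  P1: blocked at chain node ParentEd ∈ conditioning set.
  P2: blocked at collider Neighborhood (neither it nor any descendant is in the conditioning set).
  P3: blocked at collider Neighborhood (neither it nor any descendant is in the conditioning set).
  P4: blocked at fork node ParentEd ∈ conditioning set.
  P5: blocked at fork node ParentEd ∈ conditioning set.
  P6: blocked at collider Neighborhood (neither it nor any descendant is in the conditioning set).
  P7: blocked at collider Neighborhood (neither it nor any descendant is in the conditioning set).
{ParentEd} contains no descendant of SchoolQuality and blocks every backdoor path.
No other singleton works — e.g. {Attendance} leaves P4 open — so {ParentEd} is the unique smallest valid adjustment set.

{ParentEd}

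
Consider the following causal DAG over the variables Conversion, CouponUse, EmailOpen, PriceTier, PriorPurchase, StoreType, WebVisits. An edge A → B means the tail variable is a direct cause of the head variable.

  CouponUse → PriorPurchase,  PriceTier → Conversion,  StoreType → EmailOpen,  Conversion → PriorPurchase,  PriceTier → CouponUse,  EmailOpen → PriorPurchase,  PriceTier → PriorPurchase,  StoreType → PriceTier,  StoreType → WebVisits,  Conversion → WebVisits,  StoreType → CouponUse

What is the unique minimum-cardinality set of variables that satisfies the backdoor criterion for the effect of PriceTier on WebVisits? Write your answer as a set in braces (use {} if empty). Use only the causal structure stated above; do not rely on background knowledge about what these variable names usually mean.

Variables eligible for adjustment (non-descendants of PriceTier, excluding PriceTier and WebVisits): {EmailOpen, StoreType}.
Backdoor paths from PriceTier to WebVisits:
  P1: PriceTier <- StoreType -> EmailOpen -> PriorPurchase <- Conversion -> WebVisits
  P2: PriceTier <- StoreType -> WebVisits
  P3: PriceTier <- StoreType -> CouponUse -> PriorPurchase <- Conversion -> WebVisits
The empty set is not sufficient: P2 (PriceTier <- StoreType -> WebVisits) has no collider blocking it and no conditioned non-collider, so it is open.
Try {StoreType}:
  P1: blocked at fork node StoreType ∈ conditioning set.
  P2: blocked at fork node StoreType ∈ conditioning set.
  P3: blocked at fork node StoreType ∈ conditioning set.
{StoreType} contains no descendant of PriceTier and blocks every backdoor path.
No other singleton works — e.g. {EmailOpen} leaves P2 open — so {StoreType} is the unique smallest valid adjustment set.

{StoreType}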